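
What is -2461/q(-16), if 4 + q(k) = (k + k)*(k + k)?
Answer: -2461/1020 ≈ -2.4127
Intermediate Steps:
q(k) = -4 + 4*k² (q(k) = -4 + (k + k)*(k + k) = -4 + (2*k)*(2*k) = -4 + 4*k²)
-2461/q(-16) = -2461/(-4 + 4*(-16)²) = -2461/(-4 + 4*256) = -2461/(-4 + 1024) = -2461/1020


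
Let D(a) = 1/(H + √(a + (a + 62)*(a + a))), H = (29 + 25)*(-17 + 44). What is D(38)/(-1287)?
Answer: -27/50482003 + √7638/2726028162 ≈ -5.0278e-7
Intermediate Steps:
H = 1458 (H = 54*27 = 1458)
D(a) = 1/(1458 + √(a + 2*a*(62 + a))) (D(a) = 1/(1458 + √(a + (a + 62)*(a + a))) = 1/(1458 + √(a + (62 + a)*(2*a))) = 1/(1458 + √(a + 2*a*(62 + a))))
D(38)/(-1287) = 1/((1458 + √(38*(125 + 2*38)))*(-1287)) = -1/1287/(1458 + √(38*(125 + 76))) = -1/1287/(1458 + √(38*201)) = -1/1287/(1458 + √7638) = -1/(1287*(1458 + √7638))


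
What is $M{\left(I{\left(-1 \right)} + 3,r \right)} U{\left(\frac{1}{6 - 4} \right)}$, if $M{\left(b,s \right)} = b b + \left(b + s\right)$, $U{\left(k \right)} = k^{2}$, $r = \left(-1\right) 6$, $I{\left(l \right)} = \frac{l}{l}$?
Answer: $\frac{7}{2} \approx 3.5$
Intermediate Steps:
$I{\left(l \right)} = 1$
$r = -6$
$M{\left(b,s \right)} = b + s + b^{2}$ ($M{\left(b,s \right)} = b^{2} + \left(b + s\right) = b + s + b^{2}$)
$M{\left(I{\left(-1 \right)} + 3,r \right)} U{\left(\frac{1}{6 - 4} \right)} = \left(\left(1 + 3\right) - 6 + \left(1 + 3\right)^{2}\right) \left(\frac{1}{6 - 4}\right)^{2} = \left(4 - 6 + 4^{2}\right) \left(\frac{1}{2}\right)^{2} = \frac{4 - 6 + 16}{4} = 14 \cdot \frac{1}{4} = \frac{7}{2}$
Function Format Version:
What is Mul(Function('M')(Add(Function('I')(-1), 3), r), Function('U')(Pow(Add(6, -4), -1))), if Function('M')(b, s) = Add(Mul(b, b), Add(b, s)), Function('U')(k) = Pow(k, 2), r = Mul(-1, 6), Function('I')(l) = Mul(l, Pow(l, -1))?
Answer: Rational(7, 2) ≈ 3.5000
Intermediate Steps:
Function('I')(l) = 1
r = -6
Function('M')(b, s) = Add(b, s, Pow(b, 2)) (Function('M')(b, s) = Add(Pow(b, 2), Add(b, s)) = Add(b, s, Pow(b, 2)))
Mul(Function('M')(Add(Function('I')(-1), 3), r), Function('U')(Pow(Add(6, -4), -1))) = Mul(Add(Add(1, 3), -6, Pow(Add(1, 3), 2)), Pow(Pow(Add(6, -4), -1), 2)) = Mul(Add(4, -6, Pow(4, 2)), Pow(Pow(2, -1), 2)) = Mul(Add(4, -6, 16), Pow(Rational(1, 2), 2)) = Mul(14, Rational(1, 4)) = Rational(7, 2)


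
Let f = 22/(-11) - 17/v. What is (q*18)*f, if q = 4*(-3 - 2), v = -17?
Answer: 360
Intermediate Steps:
f = -1 (f = 22/(-11) - 17/(-17) = 22*(-1/11) - 17*(-1/17) = -2 + 1 = -1)
q = -20 (q = 4*(-5) = -20)
(q*18)*f = -20*18*(-1) = -360*(-1) = 360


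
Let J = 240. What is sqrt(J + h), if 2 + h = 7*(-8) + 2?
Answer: 2*sqrt(46) ≈ 13.565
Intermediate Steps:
h = -56 (h = -2 + (7*(-8) + 2) = -2 + (-56 + 2) = -2 - 54 = -56)
sqrt(J + h) = sqrt(240 - 56) = sqrt(184) = 2*sqrt(46)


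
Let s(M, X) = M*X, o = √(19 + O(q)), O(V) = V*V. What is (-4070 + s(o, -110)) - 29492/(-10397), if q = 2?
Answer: -42286298/10397 - 110*√23 ≈ -4594.7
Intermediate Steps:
O(V) = V²
o = √23 (o = √(19 + 2²) = √(19 + 4) = √23 ≈ 4.7958)
(-4070 + s(o, -110)) - 29492/(-10397) = (-4070 + √23*(-110)) - 29492/(-10397) = (-4070 - 110*√23) - 29492*(-1/10397) = (-4070 - 110*√23) + 29492/10397 = -42286298/10397 - 110*√23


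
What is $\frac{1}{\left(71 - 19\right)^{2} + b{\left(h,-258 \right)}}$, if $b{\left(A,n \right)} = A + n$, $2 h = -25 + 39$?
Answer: $\frac{1}{2453} \approx 0.00040766$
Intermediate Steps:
$h = 7$ ($h = \frac{-25 + 39}{2} = \frac{1}{2} \cdot 14 = 7$)
$\frac{1}{\left(71 - 19\right)^{2} + b{\left(h,-258 \right)}} = \frac{1}{\left(71 - 19\right)^{2} + \left(7 - 258\right)} = \frac{1}{52^{2} - 251} = \frac{1}{2704 - 251} = \frac{1}{2453}$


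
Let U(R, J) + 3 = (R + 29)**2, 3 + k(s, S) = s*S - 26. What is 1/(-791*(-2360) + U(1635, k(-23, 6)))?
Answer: 1/4635653 ≈ 2.1572e-7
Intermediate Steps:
k(s, S) = -29 + S*s (k(s, S) = -3 + (s*S - 26) = -3 + (S*s - 26) = -3 + (-26 + S*s) = -29 + S*s)
U(R, J) = -3 + (29 + R)**2 (U(R, J) = -3 + (R + 29)**2 = -3 + (29 + R)**2)
1/(-791*(-2360) + U(1635, k(-23, 6))) = 1/(-791*(-2360) + (-3 + (29 + 1635)**2)) = 1/(1866760 + (-3 + 1664**2)) = 1/(1866760 + (-3 + 2768896)) = 1/(1866760 + 2768893) = 1/4635653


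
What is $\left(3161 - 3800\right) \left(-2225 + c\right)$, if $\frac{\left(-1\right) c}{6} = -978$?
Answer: $-2327877$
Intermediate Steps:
$c = 5868$ ($c = \left(-6\right) \left(-978\right) = 5868$)
$\left(3161 - 3800\right) \left(-2225 + c\right) = \left(3161 - 3800\right) \left(-2225 + 5868\right) = \left(3161 - 3800\right) 3643 = \left(-639\right) 3643 = -2327877$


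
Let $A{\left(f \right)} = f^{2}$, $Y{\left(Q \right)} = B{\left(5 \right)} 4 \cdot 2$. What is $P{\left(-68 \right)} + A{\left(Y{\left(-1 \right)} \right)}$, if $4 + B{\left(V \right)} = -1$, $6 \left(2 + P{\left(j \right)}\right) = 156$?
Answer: $1624$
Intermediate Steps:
$P{\left(j \right)} = 24$ ($P{\left(j \right)} = -2 + \frac{1}{6} \cdot 156 = -2 + 26 = 24$)
$B{\left(V \right)} = -5$ ($B{\left(V \right)} = -4 - 1 = -5$)
$Y{\left(Q \right)} = -40$ ($Y{\left(Q \right)} = \left(-5\right) 4 \cdot 2 = \left(-20\right) 2 = -40$)
$P{\left(-68 \right)} + A{\left(Y{\left(-1 \right)} \right)} = 24 + \left(-40\right)^{2} = 24 + 1600 = 1624$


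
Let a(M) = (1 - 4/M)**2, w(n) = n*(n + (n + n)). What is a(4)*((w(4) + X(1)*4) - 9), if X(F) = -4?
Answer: 0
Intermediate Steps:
w(n) = 3*n**2 (w(n) = n*(n + 2*n) = n*(3*n) = 3*n**2)
a(4)*((w(4) + X(1)*4) - 9) = ((-4 + 4)**2/4**2)*((3*4**2 - 4*4) - 9) = ((1/16)*0**2)*((3*16 - 16) - 9) = ((1/16)*0)*((48 - 16) - 9) = 0*(32 - 9) = 0*23 = 0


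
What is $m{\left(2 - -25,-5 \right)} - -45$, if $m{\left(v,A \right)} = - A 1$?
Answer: $50$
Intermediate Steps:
$m{\left(v,A \right)} = - A$
$m{\left(2 - -25,-5 \right)} - -45 = \left(-1\right) \left(-5\right) - -45 = 5 + 45 = 50$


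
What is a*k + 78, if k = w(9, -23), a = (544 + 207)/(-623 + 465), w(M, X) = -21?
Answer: 28095/158 ≈ 177.82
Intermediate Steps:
a = -751/158 (a = 751/(-158) = 751*(-1/158) = -751/158 ≈ -4.7532)
k = -21
a*k + 78 = -751/158*(-21) + 78 = 15771/158 + 78 = 28095/158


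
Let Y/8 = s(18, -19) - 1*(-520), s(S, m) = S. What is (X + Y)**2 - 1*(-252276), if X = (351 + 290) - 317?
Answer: 21670660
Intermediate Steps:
X = 324 (X = 641 - 317 = 324)
Y = 4304 (Y = 8*(18 - 1*(-520)) = 8*(18 + 520) = 8*538 = 4304)
(X + Y)**2 - 1*(-252276) = (324 + 4304)**2 - 1*(-252276) = 4628**2 + 252276 = 21418384 + 252276 = 21670660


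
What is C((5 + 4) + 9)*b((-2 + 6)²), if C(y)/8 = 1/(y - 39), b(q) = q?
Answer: -128/21 ≈ -6.0952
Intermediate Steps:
C(y) = 8/(-39 + y) (C(y) = 8/(y - 39) = 8/(-39 + y))
C((5 + 4) + 9)*b((-2 + 6)²) = (8/(-39 + ((5 + 4) + 9)))*(-2 + 6)² = (8/(-39 + (9 + 9)))*4² = (8/(-39 + 18))*16 = (8/(-21))*16 = (8*(-1/21))*16 = -8/21*16 = -128/21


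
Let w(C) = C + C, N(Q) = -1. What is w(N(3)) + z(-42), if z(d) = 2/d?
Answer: -43/21 ≈ -2.0476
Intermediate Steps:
w(C) = 2*C
w(N(3)) + z(-42) = 2*(-1) + 2/(-42) = -2 + 2*(-1/42) = -2 - 1/21 = -43/21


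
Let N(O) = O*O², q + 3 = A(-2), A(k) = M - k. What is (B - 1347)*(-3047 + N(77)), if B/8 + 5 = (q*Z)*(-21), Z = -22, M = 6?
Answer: 7751436198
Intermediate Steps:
A(k) = 6 - k
q = 5 (q = -3 + (6 - 1*(-2)) = -3 + (6 + 2) = -3 + 8 = 5)
B = 18440 (B = -40 + 8*((5*(-22))*(-21)) = -40 + 8*(-110*(-21)) = -40 + 8*2310 = -40 + 18480 = 18440)
N(O) = O³
(B - 1347)*(-3047 + N(77)) = (18440 - 1347)*(-3047 + 77³) = 17093*(-3047 + 456533) = 17093*453486 = 7751436198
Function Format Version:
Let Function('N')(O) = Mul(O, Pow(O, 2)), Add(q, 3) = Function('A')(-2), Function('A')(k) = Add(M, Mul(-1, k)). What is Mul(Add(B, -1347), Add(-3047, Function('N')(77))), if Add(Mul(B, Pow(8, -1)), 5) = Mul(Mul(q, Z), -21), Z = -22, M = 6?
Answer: 7751436198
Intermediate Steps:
Function('A')(k) = Add(6, Mul(-1, k))
q = 5 (q = Add(-3, Add(6, Mul(-1, -2))) = Add(-3, Add(6, 2)) = Add(-3, 8) = 5)
B = 18440 (B = Add(-40, Mul(8, Mul(Mul(5, -22), -21))) = Add(-40, Mul(8, Mul(-110, -21))) = Add(-40, Mul(8, 2310)) = Add(-40, 18480) = 18440)
Function('N')(O) = Pow(O, 3)
Mul(Add(B, -1347), Add(-3047, Function('N')(77))) = Mul(Add(18440, -1347), Add(-3047, Pow(77, 3))) = Mul(17093, Add(-3047, 456533)) = Mul(17093, 453486) = 7751436198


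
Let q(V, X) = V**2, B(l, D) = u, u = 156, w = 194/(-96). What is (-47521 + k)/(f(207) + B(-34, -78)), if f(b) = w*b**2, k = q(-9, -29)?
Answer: 151808/276591 ≈ 0.54885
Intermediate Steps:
w = -97/48 (w = 194*(-1/96) = -97/48 ≈ -2.0208)
B(l, D) = 156
k = 81 (k = (-9)**2 = 81)
f(b) = -97*b**2/48
(-47521 + k)/(f(207) + B(-34, -78)) = (-47521 + 81)/(-97/48*207**2 + 156) = -47440/(-97/48*42849 + 156) = -47440/(-1385451/16 + 156) = -47440/(-1382955/16) = -47440*(-16/1382955) = 151808/276591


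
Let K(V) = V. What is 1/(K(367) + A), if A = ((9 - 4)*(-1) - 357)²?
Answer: 1/131411 ≈ 7.6097e-6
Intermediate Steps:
A = 131044 (A = (5*(-1) - 357)² = (-5 - 357)² = (-362)² = 131044)
1/(K(367) + A) = 1/(367 + 131044) = 1/131411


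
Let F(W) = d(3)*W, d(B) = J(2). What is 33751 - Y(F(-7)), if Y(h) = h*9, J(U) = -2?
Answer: 33625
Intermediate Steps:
d(B) = -2
F(W) = -2*W
Y(h) = 9*h
33751 - Y(F(-7)) = 33751 - 9*(-2*(-7)) = 33751 - 9*14 = 33751 - 1*126 = 33751 - 126 = 33625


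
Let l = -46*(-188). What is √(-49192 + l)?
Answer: 4*I*√2534 ≈ 201.36*I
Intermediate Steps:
l = 8648
√(-49192 + l) = √(-49192 + 8648) = √(-40544) = 4*I*√2534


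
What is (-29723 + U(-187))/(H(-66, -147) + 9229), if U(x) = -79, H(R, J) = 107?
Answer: -4967/1556 ≈ -3.1922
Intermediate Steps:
(-29723 + U(-187))/(H(-66, -147) + 9229) = (-29723 - 79)/(107 + 9229) = -29802/9336 = -29802*1/9336 = -4967/1556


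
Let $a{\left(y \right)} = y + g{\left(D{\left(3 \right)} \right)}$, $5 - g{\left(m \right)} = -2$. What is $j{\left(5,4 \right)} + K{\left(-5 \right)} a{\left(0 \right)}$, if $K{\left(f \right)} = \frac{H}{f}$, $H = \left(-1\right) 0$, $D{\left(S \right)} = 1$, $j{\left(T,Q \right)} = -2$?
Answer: $-2$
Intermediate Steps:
$g{\left(m \right)} = 7$ ($g{\left(m \right)} = 5 - -2 = 5 + 2 = 7$)
$H = 0$
$a{\left(y \right)} = 7 + y$ ($a{\left(y \right)} = y + 7 = 7 + y$)
$K{\left(f \right)} = 0$ ($K{\left(f \right)} = \frac{0}{f} = 0$)
$j{\left(5,4 \right)} + K{\left(-5 \right)} a{\left(0 \right)} = -2 + 0 \left(7 + 0\right) = -2 + 0 \cdot 7 = -2 + 0 = -2$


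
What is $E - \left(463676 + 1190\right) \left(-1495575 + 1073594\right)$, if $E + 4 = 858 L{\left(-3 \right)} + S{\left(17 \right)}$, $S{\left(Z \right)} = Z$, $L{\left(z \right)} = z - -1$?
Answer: $196164617843$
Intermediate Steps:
$L{\left(z \right)} = 1 + z$ ($L{\left(z \right)} = z + 1 = 1 + z$)
$E = -1703$ ($E = -4 + \left(858 \left(1 - 3\right) + 17\right) = -4 + \left(858 \left(-2\right) + 17\right) = -4 + \left(-1716 + 17\right) = -4 - 1699 = -1703$)
$E - \left(463676 + 1190\right) \left(-1495575 + 1073594\right) = -1703 - \left(463676 + 1190\right) \left(-1495575 + 1073594\right) = -1703 - 464866 \left(-421981\right) = -1703 - -196164619546 = -1703 + 196164619546 = 196164617843$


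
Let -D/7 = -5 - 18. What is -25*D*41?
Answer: -165025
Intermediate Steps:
D = 161 (D = -7*(-5 - 18) = -7*(-23) = 161)
-25*D*41 = -25*161*41 = -4025*41 = -165025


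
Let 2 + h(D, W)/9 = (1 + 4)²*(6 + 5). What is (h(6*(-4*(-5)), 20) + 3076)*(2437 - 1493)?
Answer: 5223152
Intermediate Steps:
h(D, W) = 2457 (h(D, W) = -18 + 9*((1 + 4)²*(6 + 5)) = -18 + 9*(5²*11) = -18 + 9*(25*11) = -18 + 9*275 = -18 + 2475 = 2457)
(h(6*(-4*(-5)), 20) + 3076)*(2437 - 1493) = (2457 + 3076)*(2437 - 1493) = 5533*944 = 5223152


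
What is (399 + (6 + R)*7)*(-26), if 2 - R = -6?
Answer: -12922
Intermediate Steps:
R = 8 (R = 2 - 1*(-6) = 2 + 6 = 8)
(399 + (6 + R)*7)*(-26) = (399 + (6 + 8)*7)*(-26) = (399 + 14*7)*(-26) = (399 + 98)*(-26) = 497*(-26) = -12922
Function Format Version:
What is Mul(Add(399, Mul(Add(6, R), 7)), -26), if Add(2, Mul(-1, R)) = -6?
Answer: -12922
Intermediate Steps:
R = 8 (R = Add(2, Mul(-1, -6)) = Add(2, 6) = 8)
Mul(Add(399, Mul(Add(6, R), 7)), -26) = Mul(Add(399, Mul(Add(6, 8), 7)), -26) = Mul(Add(399, Mul(14, 7)), -26) = Mul(Add(399, 98), -26) = Mul(497, -26) = -12922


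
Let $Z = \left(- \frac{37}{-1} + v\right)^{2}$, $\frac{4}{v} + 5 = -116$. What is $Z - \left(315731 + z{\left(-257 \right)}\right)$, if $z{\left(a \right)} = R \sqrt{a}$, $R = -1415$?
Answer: $- \frac{4602609842}{14641} + 1415 i \sqrt{257} \approx -3.1436 \cdot 10^{5} + 22684.0 i$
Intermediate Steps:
$v = - \frac{4}{121}$ ($v = \frac{4}{-5 - 116} = \frac{4}{-121} = 4 \left(- \frac{1}{121}\right) = - \frac{4}{121} \approx -0.033058$)
$z{\left(a \right)} = - 1415 \sqrt{a}$
$Z = \frac{20007729}{14641}$ ($Z = \left(- \frac{37}{-1} - \frac{4}{121}\right)^{2} = \left(\left(-37\right) \left(-1\right) - \frac{4}{121}\right)^{2} = \left(37 - \frac{4}{121}\right)^{2} = \left(\frac{4473}{121}\right)^{2} = \frac{20007729}{14641} \approx 1366.6$)
$Z - \left(315731 + z{\left(-257 \right)}\right) = \frac{20007729}{14641} - \left(315731 - 1415 \sqrt{-257}\right) = \frac{20007729}{14641} - \left(315731 - 1415 i \sqrt{257}\right) = - \frac{4602609842}{14641} + 1415 i \sqrt{257}$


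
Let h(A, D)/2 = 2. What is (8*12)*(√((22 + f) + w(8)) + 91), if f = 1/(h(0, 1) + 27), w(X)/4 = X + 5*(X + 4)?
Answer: 8736 + 96*√282565/31 ≈ 10382.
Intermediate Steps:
h(A, D) = 4 (h(A, D) = 2*2 = 4)
w(X) = 80 + 24*X (w(X) = 4*(X + 5*(X + 4)) = 4*(X + 5*(4 + X)) = 4*(X + (20 + 5*X)) = 4*(20 + 6*X) = 80 + 24*X)
f = 1/31 (f = 1/(4 + 27) = 1/31 ≈ 0.032258)
(8*12)*(√((22 + f) + w(8)) + 91) = (8*12)*(√((22 + 1/31) + (80 + 24*8)) + 91) = 96*(√(683/31 + (80 + 192)) + 91) = 96*(√(683/31 + 272) + 91) = 96*(√(9115/31) + 91) = 96*(√282565/31 + 91) = 96*(91 + √282565/31) = 8736 + 96*√282565/31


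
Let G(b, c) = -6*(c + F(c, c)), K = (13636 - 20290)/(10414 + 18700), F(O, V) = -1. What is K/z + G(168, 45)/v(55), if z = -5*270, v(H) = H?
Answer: -31442011/6550650 ≈ -4.7998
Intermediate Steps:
z = -1350
K = -3327/14557 (K = -6654/29114 = -6654*1/29114 = -3327/14557 ≈ -0.22855)
G(b, c) = 6 - 6*c (G(b, c) = -6*(c - 1) = -6*(-1 + c) = 6 - 6*c)
K/z + G(168, 45)/v(55) = -3327/14557/(-1350) + (6 - 6*45)/55 = -3327/14557*(-1/1350) + (6 - 270)*(1/55) = 1109/6550650 - 264*1/55 = 1109/6550650 - 24/5 = -31442011/6550650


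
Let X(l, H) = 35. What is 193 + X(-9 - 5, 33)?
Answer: 228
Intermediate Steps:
193 + X(-9 - 5, 33) = 193 + 35 = 228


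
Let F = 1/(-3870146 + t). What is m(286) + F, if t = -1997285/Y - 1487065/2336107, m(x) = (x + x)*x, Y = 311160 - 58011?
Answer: 374420237633846680138993/2288744178409934858 ≈ 1.6359e+5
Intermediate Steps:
Y = 253149
m(x) = 2*x² (m(x) = (2*x)*x = 2*x²)
t = -5042320487180/591383150943 (t = -1997285/253149 - 1487065/2336107 = -5042320487180/591383150943 ≈ -8.5263)
F = -591383150943/2288744178409934858 (F = 1/(-3870146 - 5042320487180/591383150943) = 1/(-2288744178409934858/591383150943) = -591383150943/2288744178409934858 ≈ -2.5839e-7)
m(286) + F = 2*286² - 591383150943/2288744178409934858 = 2*81796 - 591383150943/2288744178409934858 = 163592 - 591383150943/2288744178409934858 = 374420237633846680138993/2288744178409934858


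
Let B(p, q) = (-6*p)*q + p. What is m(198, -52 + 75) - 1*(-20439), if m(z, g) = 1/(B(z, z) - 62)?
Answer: 4804963631/235088 ≈ 20439.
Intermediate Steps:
B(p, q) = p - 6*p*q (B(p, q) = -6*p*q + p = p - 6*p*q)
m(z, g) = 1/(-62 + z*(1 - 6*z)) (m(z, g) = 1/(z*(1 - 6*z) - 62) = 1/(-62 + z*(1 - 6*z)))
m(198, -52 + 75) - 1*(-20439) = -1/(62 + 198*(-1 + 6*198)) - 1*(-20439) = -1/(62 + 198*(-1 + 1188)) + 20439 = -1/(62 + 198*1187) + 20439 = -1/(62 + 235026) + 20439 = -1/235088 + 20439 = 4804963631/235088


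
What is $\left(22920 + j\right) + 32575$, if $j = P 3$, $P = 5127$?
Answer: $70876$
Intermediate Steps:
$j = 15381$ ($j = 5127 \cdot 3 = 15381$)
$\left(22920 + j\right) + 32575 = \left(22920 + 15381\right) + 32575 = 38301 + 32575 = 70876$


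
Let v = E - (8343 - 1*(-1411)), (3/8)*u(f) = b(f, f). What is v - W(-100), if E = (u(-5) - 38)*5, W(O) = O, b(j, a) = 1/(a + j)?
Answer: -29536/3 ≈ -9845.3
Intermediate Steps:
u(f) = 4/(3*f) (u(f) = 8/(3*(f + f)) = 8/(3*((2*f))) = 8*(1/(2*f))/3 = 4/(3*f))
E = -574/3 (E = ((4/3)/(-5) - 38)*5 = ((4/3)*(-1/5) - 38)*5 = (-4/15 - 38)*5 = -574/15*5 = -574/3 ≈ -191.33)
v = -29836/3 (v = -574/3 - (8343 - 1*(-1411)) = -574/3 - (8343 + 1411) = -574/3 - 1*9754 = -574/3 - 9754 = -29836/3 ≈ -9945.3)
v - W(-100) = -29836/3 - 1*(-100) = -29836/3 + 100 = -29536/3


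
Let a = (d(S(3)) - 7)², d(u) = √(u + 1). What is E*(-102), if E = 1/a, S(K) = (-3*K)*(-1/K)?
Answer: -102/25 ≈ -4.0800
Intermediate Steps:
S(K) = 3
d(u) = √(1 + u)
a = 25 (a = (√(1 + 3) - 7)² = (√4 - 7)² = (2 - 7)² = (-5)² = 25)
E = 1/25 ≈ 0.040000
E*(-102) = (1/25)*(-102) = -102/25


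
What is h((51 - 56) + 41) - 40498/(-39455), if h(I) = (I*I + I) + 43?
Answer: 54291123/39455 ≈ 1376.0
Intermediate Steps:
h(I) = 43 + I + I² (h(I) = (I² + I) + 43 = (I + I²) + 43 = 43 + I + I²)
h((51 - 56) + 41) - 40498/(-39455) = (43 + ((51 - 56) + 41) + ((51 - 56) + 41)²) - 40498/(-39455) = (43 + (-5 + 41) + (-5 + 41)²) - 40498*(-1/39455) = (43 + 36 + 36²) + 40498/39455 = (43 + 36 + 1296) + 40498/39455 = 1375 + 40498/39455 = 54291123/39455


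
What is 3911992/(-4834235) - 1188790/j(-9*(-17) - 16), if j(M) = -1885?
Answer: 163986174878/260358085 ≈ 629.85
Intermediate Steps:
3911992/(-4834235) - 1188790/j(-9*(-17) - 16) = 3911992/(-4834235) - 1188790/(-1885) = 3911992*(-1/4834235) - 1188790*(-1/1885) = -558856/690605 + 237758/377 = 163986174878/260358085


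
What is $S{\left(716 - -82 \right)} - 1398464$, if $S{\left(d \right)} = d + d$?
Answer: $-1396868$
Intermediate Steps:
$S{\left(d \right)} = 2 d$
$S{\left(716 - -82 \right)} - 1398464 = 2 \left(716 - -82\right) - 1398464 = 2 \left(716 + 82\right) - 1398464 = 2 \cdot 798 - 1398464 = 1596 - 1398464 = -1396868$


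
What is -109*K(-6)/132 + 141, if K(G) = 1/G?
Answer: 111781/792 ≈ 141.14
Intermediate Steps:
-109*K(-6)/132 + 141 = -109/((-6)*132) + 141 = -(-109)/(6*132) + 141 = -109*(-1/792) + 141 = 109/792 + 141 = 111781/792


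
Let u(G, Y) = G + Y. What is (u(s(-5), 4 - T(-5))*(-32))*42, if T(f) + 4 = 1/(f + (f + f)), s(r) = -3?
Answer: -34048/5 ≈ -6809.6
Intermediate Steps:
T(f) = -4 + 1/(3*f) (T(f) = -4 + 1/(f + (f + f)) = -4 + 1/(f + 2*f) = -4 + 1/(3*f))
(u(s(-5), 4 - T(-5))*(-32))*42 = ((-3 + (4 - (-4 + (⅓)/(-5))))*(-32))*42 = ((-3 + (4 - (-4 + (⅓)*(-⅕))))*(-32))*42 = ((-3 + (4 - (-4 - 1/15)))*(-32))*42 = ((-3 + (4 - 1*(-61/15)))*(-32))*42 = ((-3 + (4 + 61/15))*(-32))*42 = ((-3 + 121/15)*(-32))*42 = ((76/15)*(-32))*42 = -2432/15*42 = -34048/5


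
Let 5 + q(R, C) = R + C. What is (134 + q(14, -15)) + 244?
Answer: 372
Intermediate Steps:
q(R, C) = -5 + C + R (q(R, C) = -5 + (R + C) = -5 + (C + R) = -5 + C + R)
(134 + q(14, -15)) + 244 = (134 + (-5 - 15 + 14)) + 244 = (134 - 6) + 244 = 128 + 244 = 372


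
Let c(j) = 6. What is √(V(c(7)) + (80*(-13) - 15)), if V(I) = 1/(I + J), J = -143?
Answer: 2*I*√4950358/137 ≈ 32.481*I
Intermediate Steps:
V(I) = 1/(-143 + I) (V(I) = 1/(I - 143) = 1/(-143 + I))
√(V(c(7)) + (80*(-13) - 15)) = √(1/(-143 + 6) + (80*(-13) - 15)) = √(1/(-137) + (-1040 - 15)) = √(-1/137 - 1055) = √(-144536/137) = 2*I*√4950358/137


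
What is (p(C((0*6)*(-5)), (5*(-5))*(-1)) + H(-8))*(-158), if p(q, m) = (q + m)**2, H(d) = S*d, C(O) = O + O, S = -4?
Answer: -103806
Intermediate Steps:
C(O) = 2*O
H(d) = -4*d
p(q, m) = (m + q)**2
(p(C((0*6)*(-5)), (5*(-5))*(-1)) + H(-8))*(-158) = (((5*(-5))*(-1) + 2*((0*6)*(-5)))**2 - 4*(-8))*(-158) = ((-25*(-1) + 2*(0*(-5)))**2 + 32)*(-158) = ((25 + 2*0)**2 + 32)*(-158) = ((25 + 0)**2 + 32)*(-158) = (25**2 + 32)*(-158) = (625 + 32)*(-158) = 657*(-158) = -103806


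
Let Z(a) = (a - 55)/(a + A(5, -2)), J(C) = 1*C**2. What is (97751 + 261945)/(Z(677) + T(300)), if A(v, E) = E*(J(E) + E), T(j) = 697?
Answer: 242075408/469703 ≈ 515.38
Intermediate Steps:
J(C) = C**2
A(v, E) = E*(E + E**2) (A(v, E) = E*(E**2 + E) = E*(E + E**2))
Z(a) = (-55 + a)/(-4 + a) (Z(a) = (a - 55)/(a + (-2)**2*(1 - 2)) = (-55 + a)/(a + 4*(-1)) = (-55 + a)/(a - 4) = (-55 + a)/(-4 + a))
(97751 + 261945)/(Z(677) + T(300)) = (97751 + 261945)/((-55 + 677)/(-4 + 677) + 697) = 359696/(622/673 + 697) = 359696/(469703/673) = 359696*(673/469703) = 242075408/469703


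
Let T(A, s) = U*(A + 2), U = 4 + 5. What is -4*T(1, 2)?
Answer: -108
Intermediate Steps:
U = 9
T(A, s) = 18 + 9*A (T(A, s) = 9*(A + 2) = 9*(2 + A) = 18 + 9*A)
-4*T(1, 2) = -4*(18 + 9*1) = -4*(18 + 9) = -4*27 = -108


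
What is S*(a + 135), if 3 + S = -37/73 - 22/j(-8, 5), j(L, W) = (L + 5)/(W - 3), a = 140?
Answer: 672100/219 ≈ 3068.9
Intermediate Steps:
j(L, W) = (5 + L)/(-3 + W)
S = 2444/219 (S = -3 + (-37/73 - 22*(-3 + 5)/(5 - 8)) = -3 + (-37*1/73 - 22/(-3/2)) = -3 + (-37/73 - 22/((½)*(-3))) = -3 + (-37/73 - 22/(-3/2)) = -3 + (-37/73 - 22*(-⅔)) = -3 + (-37/73 + 44/3) = -3 + 3101/219 = 2444/219 ≈ 11.160)
S*(a + 135) = 2444*(140 + 135)/219 = (2444/219)*275 = 672100/219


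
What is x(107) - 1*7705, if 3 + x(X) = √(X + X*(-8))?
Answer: -7708 + I*√749 ≈ -7708.0 + 27.368*I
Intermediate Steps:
x(X) = -3 + √7*√(-X) (x(X) = -3 + √(X + X*(-8)) = -3 + √(X - 8*X) = -3 + √(-7*X) = -3 + √7*√(-X))
x(107) - 1*7705 = (-3 + √7*√(-1*107)) - 1*7705 = (-3 + √7*√(-107)) - 7705 = (-3 + √7*(I*√107)) - 7705 = (-3 + I*√749) - 7705 = -7708 + I*√749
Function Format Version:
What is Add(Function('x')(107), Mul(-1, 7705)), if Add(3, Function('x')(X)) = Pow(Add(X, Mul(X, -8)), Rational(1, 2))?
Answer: Add(-7708, Mul(I, Pow(749, Rational(1, 2)))) ≈ Add(-7708.0, Mul(27.368, I))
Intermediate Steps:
Function('x')(X) = Add(-3, Mul(Pow(7, Rational(1, 2)), Pow(Mul(-1, X), Rational(1, 2)))) (Function('x')(X) = Add(-3, Pow(Add(X, Mul(X, -8)), Rational(1, 2))) = Add(-3, Pow(Add(X, Mul(-8, X)), Rational(1, 2))) = Add(-3, Pow(Mul(-7, X), Rational(1, 2))) = Add(-3, Mul(Pow(7, Rational(1, 2)), Pow(Mul(-1, X), Rational(1, 2)))))
Add(Function('x')(107), Mul(-1, 7705)) = Add(Add(-3, Mul(Pow(7, Rational(1, 2)), Pow(Mul(-1, 107), Rational(1, 2)))), Mul(-1, 7705)) = Add(Add(-3, Mul(Pow(7, Rational(1, 2)), Pow(-107, Rational(1, 2)))), -7705) = Add(Add(-3, Mul(Pow(7, Rational(1, 2)), Mul(I, Pow(107, Rational(1, 2))))), -7705) = Add(Add(-3, Mul(I, Pow(749, Rational(1, 2)))), -7705) = Add(-7708, Mul(I, Pow(749, Rational(1, 2))))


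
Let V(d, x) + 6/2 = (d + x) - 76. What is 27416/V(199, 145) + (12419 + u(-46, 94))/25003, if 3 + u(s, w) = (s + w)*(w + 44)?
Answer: 690527848/6625795 ≈ 104.22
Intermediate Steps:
u(s, w) = -3 + (44 + w)*(s + w) (u(s, w) = -3 + (s + w)*(w + 44) = -3 + (s + w)*(44 + w) = -3 + (44 + w)*(s + w))
V(d, x) = -79 + d + x (V(d, x) = -3 + ((d + x) - 76) = -3 + (-76 + d + x) = -79 + d + x)
27416/V(199, 145) + (12419 + u(-46, 94))/25003 = 27416/(-79 + 199 + 145) + (12419 + (-3 + 94² + 44*(-46) + 44*94 - 46*94))/25003 = 27416/265 + (12419 + (-3 + 8836 - 2024 + 4136 - 4324))*(1/25003) = 27416*(1/265) + (12419 + 6621)*(1/25003) = 27416/265 + 19040*(1/25003) = 27416/265 + 19040/25003 = 690527848/6625795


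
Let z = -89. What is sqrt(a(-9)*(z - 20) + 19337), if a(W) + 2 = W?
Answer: 2*sqrt(5134) ≈ 143.30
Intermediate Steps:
a(W) = -2 + W
sqrt(a(-9)*(z - 20) + 19337) = sqrt((-2 - 9)*(-89 - 20) + 19337) = sqrt(-11*(-109) + 19337) = sqrt(1199 + 19337) = sqrt(20536) = 2*sqrt(5134)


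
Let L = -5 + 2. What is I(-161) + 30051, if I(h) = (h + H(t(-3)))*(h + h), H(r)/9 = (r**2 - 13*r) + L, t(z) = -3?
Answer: -48517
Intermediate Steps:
L = -3
H(r) = -27 - 117*r + 9*r**2 (H(r) = 9*((r**2 - 13*r) - 3) = 9*(-3 + r**2 - 13*r) = -27 - 117*r + 9*r**2)
I(h) = 2*h*(405 + h) (I(h) = (h + (-27 - 117*(-3) + 9*(-3)**2))*(h + h) = (h + (-27 + 351 + 9*9))*(2*h) = (h + (-27 + 351 + 81))*(2*h) = (h + 405)*(2*h) = (405 + h)*(2*h) = 2*h*(405 + h))
I(-161) + 30051 = 2*(-161)*(405 - 161) + 30051 = 2*(-161)*244 + 30051 = -78568 + 30051 = -48517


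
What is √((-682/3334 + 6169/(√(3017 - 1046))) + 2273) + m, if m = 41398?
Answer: 41398 + √(302914301996250 + 1251436535593*√219)/365073 ≈ 41447.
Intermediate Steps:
√((-682/3334 + 6169/(√(3017 - 1046))) + 2273) + m = √((-682/3334 + 6169/(√(3017 - 1046))) + 2273) + 41398 = √((-682*1/3334 + 6169/(√1971)) + 2273) + 41398 = √((-341/1667 + 6169/((3*√219))) + 2273) + 41398 = √((-341/1667 + 6169*(√219/657)) + 2273) + 41398 = √((-341/1667 + 6169*√219/657) + 2273) + 41398 = √(3788750/1667 + 6169*√219/657) + 41398 = 41398 + √(3788750/1667 + 6169*√219/657)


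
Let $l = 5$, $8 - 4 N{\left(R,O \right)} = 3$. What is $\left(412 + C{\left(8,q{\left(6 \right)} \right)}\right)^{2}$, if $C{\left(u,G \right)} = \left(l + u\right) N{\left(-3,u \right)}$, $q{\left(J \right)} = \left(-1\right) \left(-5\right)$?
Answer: $\frac{2934369}{16} \approx 1.834 \cdot 10^{5}$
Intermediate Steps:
$N{\left(R,O \right)} = \frac{5}{4}$ ($N{\left(R,O \right)} = 2 - \frac{3}{4} = \frac{5}{4}$)
$q{\left(J \right)} = 5$
$C{\left(u,G \right)} = \frac{25}{4} + \frac{5 u}{4}$ ($C{\left(u,G \right)} = \left(5 + u\right) \frac{5}{4} = \frac{25}{4} + \frac{5 u}{4}$)
$\left(412 + C{\left(8,q{\left(6 \right)} \right)}\right)^{2} = \left(412 + \left(\frac{25}{4} + \frac{5}{4} \cdot 8\right)\right)^{2} = \left(412 + \left(\frac{25}{4} + 10\right)\right)^{2} = \left(412 + \frac{65}{4}\right)^{2} = \left(\frac{1713}{4}\right)^{2} = \frac{2934369}{16}$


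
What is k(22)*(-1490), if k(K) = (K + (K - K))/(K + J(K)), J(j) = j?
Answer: -745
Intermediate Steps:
k(K) = ½ (k(K) = (K + (K - K))/(K + K) = (K + 0)/((2*K)) = K*(1/(2*K)) = ½)
k(22)*(-1490) = (½)*(-1490) = -745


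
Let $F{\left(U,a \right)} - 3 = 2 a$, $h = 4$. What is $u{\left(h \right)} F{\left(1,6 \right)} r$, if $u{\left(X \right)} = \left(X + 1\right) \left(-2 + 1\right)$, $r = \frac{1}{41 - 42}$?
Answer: $75$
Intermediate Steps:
$r = -1$ ($r = \frac{1}{-1} = -1$)
$u{\left(X \right)} = -1 - X$ ($u{\left(X \right)} = \left(1 + X\right) \left(-1\right) = -1 - X$)
$F{\left(U,a \right)} = 3 + 2 a$
$u{\left(h \right)} F{\left(1,6 \right)} r = \left(-1 - 4\right) \left(3 + 2 \cdot 6\right) \left(-1\right) = \left(-1 - 4\right) \left(3 + 12\right) \left(-1\right) = \left(-5\right) 15 \left(-1\right) = \left(-75\right) \left(-1\right) = 75$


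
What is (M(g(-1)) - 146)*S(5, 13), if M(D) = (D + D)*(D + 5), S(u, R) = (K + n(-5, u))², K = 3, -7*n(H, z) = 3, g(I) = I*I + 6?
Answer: 7128/49 ≈ 145.47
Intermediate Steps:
g(I) = 6 + I² (g(I) = I² + 6 = 6 + I²)
n(H, z) = -3/7 (n(H, z) = -⅐*3 = -3/7)
S(u, R) = 324/49 (S(u, R) = (3 - 3/7)² = (18/7)² = 324/49)
M(D) = 2*D*(5 + D) (M(D) = (2*D)*(5 + D) = 2*D*(5 + D))
(M(g(-1)) - 146)*S(5, 13) = (2*(6 + (-1)²)*(5 + (6 + (-1)²)) - 146)*(324/49) = (2*(6 + 1)*(5 + (6 + 1)) - 146)*(324/49) = (2*7*(5 + 7) - 146)*(324/49) = (2*7*12 - 146)*(324/49) = (168 - 146)*(324/49) = 22*(324/49) = 7128/49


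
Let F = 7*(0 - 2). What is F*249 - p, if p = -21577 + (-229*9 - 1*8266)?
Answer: 28418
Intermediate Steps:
F = -14 (F = 7*(-2) = -14)
p = -31904 (p = -21577 + (-2061 - 8266) = -21577 - 10327 = -31904)
F*249 - p = -14*249 - 1*(-31904) = -3486 + 31904 = 28418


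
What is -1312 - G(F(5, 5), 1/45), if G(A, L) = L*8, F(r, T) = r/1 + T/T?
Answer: -59048/45 ≈ -1312.2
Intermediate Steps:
F(r, T) = 1 + r (F(r, T) = r*1 + 1 = r + 1 = 1 + r)
G(A, L) = 8*L
-1312 - G(F(5, 5), 1/45) = -1312 - 8/45 = -59048/45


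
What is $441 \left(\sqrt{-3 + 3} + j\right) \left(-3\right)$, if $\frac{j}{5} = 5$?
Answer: $-33075$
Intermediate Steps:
$j = 25$ ($j = 5 \cdot 5 = 25$)
$441 \left(\sqrt{-3 + 3} + j\right) \left(-3\right) = 441 \left(\sqrt{-3 + 3} + 25\right) \left(-3\right) = 441 \left(\sqrt{0} + 25\right) \left(-3\right) = 441 \left(0 + 25\right) \left(-3\right) = 441 \cdot 25 \left(-3\right) = 441 \left(-75\right) = -33075$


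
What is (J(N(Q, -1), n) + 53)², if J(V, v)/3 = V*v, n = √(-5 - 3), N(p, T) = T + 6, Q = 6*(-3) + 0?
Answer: 1009 + 3180*I*√2 ≈ 1009.0 + 4497.2*I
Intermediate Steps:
Q = -18 (Q = -18 + 0 = -18)
N(p, T) = 6 + T
n = 2*I*√2 (n = √(-8) = 2*I*√2 ≈ 2.8284*I)
J(V, v) = 3*V*v (J(V, v) = 3*(V*v) = 3*V*v)
(J(N(Q, -1), n) + 53)² = (3*(6 - 1)*(2*I*√2) + 53)² = (3*5*(2*I*√2) + 53)² = (30*I*√2 + 53)² = (53 + 30*I*√2)²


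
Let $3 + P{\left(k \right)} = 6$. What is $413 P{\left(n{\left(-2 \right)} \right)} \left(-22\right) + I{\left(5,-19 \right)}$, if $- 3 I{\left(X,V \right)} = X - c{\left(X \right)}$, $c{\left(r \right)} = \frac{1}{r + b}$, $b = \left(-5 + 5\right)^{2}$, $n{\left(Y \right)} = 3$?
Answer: $- \frac{136298}{5} \approx -27260.0$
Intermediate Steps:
$b = 0$ ($b = 0^{2} = 0$)
$P{\left(k \right)} = 3$ ($P{\left(k \right)} = -3 + 6 = 3$)
$c{\left(r \right)} = \frac{1}{r}$ ($c{\left(r \right)} = \frac{1}{r + 0} = \frac{1}{r}$)
$I{\left(X,V \right)} = - \frac{X}{3} + \frac{1}{3 X}$ ($I{\left(X,V \right)} = - \frac{X - \frac{1}{X}}{3} = - \frac{X}{3} + \frac{1}{3 X}$)
$413 P{\left(n{\left(-2 \right)} \right)} \left(-22\right) + I{\left(5,-19 \right)} = 413 \cdot 3 \left(-22\right) + \frac{1 - 5^{2}}{3 \cdot 5} = 413 \left(-66\right) + \frac{1}{3} \cdot \frac{1}{5} \left(1 - 25\right) = -27258 + \frac{1}{3} \cdot \frac{1}{5} \left(1 - 25\right) = -27258 + \frac{1}{3} \cdot \frac{1}{5} \left(-24\right) = -27258 - \frac{8}{5} = - \frac{136298}{5}$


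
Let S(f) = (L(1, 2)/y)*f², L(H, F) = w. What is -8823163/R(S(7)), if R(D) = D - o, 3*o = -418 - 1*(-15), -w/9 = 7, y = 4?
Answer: 105877956/7649 ≈ 13842.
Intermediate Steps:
w = -63 (w = -9*7 = -63)
L(H, F) = -63
o = -403/3 (o = (-418 - 1*(-15))/3 = (-418 + 15)/3 = (⅓)*(-403) = -403/3 ≈ -134.33)
S(f) = -63*f²/4 (S(f) = (-63/4)*f² = (-63*¼)*f² = -63*f²/4)
R(D) = 403/3 + D (R(D) = D - 1*(-403/3) = D + 403/3 = 403/3 + D)
-8823163/R(S(7)) = -8823163/(403/3 - 63/4*7²) = -8823163/(403/3 - 63/4*49) = -8823163/(403/3 - 3087/4) = -8823163/(-7649/12) = -8823163*(-12/7649) = 105877956/7649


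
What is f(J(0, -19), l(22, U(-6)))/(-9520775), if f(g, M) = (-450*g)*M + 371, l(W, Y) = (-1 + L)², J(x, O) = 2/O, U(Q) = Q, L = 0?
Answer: -7949/180894725 ≈ -4.3943e-5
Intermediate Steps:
l(W, Y) = 1 (l(W, Y) = (-1 + 0)² = (-1)² = 1)
f(g, M) = 371 - 450*M*g (f(g, M) = -450*M*g + 371 = 371 - 450*M*g)
f(J(0, -19), l(22, U(-6)))/(-9520775) = (371 - 450*1*2/(-19))/(-9520775) = (371 - 450*1*2*(-1/19))*(-1/9520775) = (371 - 450*1*(-2/19))*(-1/9520775) = (371 + 900/19)*(-1/9520775) = (7949/19)*(-1/9520775) = -7949/180894725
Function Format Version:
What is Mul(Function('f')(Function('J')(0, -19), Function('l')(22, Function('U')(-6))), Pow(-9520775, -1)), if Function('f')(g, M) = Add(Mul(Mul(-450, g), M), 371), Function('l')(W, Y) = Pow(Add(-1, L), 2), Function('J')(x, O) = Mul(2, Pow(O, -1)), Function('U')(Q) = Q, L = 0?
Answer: Rational(-7949, 180894725) ≈ -4.3943e-5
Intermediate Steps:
Function('l')(W, Y) = 1 (Function('l')(W, Y) = Pow(Add(-1, 0), 2) = Pow(-1, 2) = 1)
Function('f')(g, M) = Add(371, Mul(-450, M, g)) (Function('f')(g, M) = Add(Mul(-450, M, g), 371) = Add(371, Mul(-450, M, g)))
Mul(Function('f')(Function('J')(0, -19), Function('l')(22, Function('U')(-6))), Pow(-9520775, -1)) = Mul(Add(371, Mul(-450, 1, Mul(2, Pow(-19, -1)))), Pow(-9520775, -1)) = Mul(Add(371, Mul(-450, 1, Mul(2, Rational(-1, 19)))), Rational(-1, 9520775)) = Mul(Add(371, Mul(-450, 1, Rational(-2, 19))), Rational(-1, 9520775)) = Mul(Add(371, Rational(900, 19)), Rational(-1, 9520775)) = Mul(Rational(7949, 19), Rational(-1, 9520775)) = Rational(-7949, 180894725)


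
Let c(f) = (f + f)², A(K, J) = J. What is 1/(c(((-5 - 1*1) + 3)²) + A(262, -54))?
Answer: 1/270 ≈ 0.0037037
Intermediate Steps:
c(f) = 4*f² (c(f) = (2*f)² = 4*f²)
1/(c(((-5 - 1*1) + 3)²) + A(262, -54)) = 1/(4*(((-5 - 1*1) + 3)²)² - 54) = 1/(4*(((-5 - 1) + 3)²)² - 54) = 1/(4*((-6 + 3)²)² - 54) = 1/(4*((-3)²)² - 54) = 1/(4*9² - 54) = 1/(4*81 - 54) = 1/(324 - 54) = 1/270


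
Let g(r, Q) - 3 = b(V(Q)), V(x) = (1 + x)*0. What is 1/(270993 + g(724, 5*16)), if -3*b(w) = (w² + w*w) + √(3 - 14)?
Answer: 221724/60086317105 + 3*I*√11/660949488155 ≈ 3.6901e-6 + 1.5054e-11*I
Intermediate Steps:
V(x) = 0
b(w) = -2*w²/3 - I*√11/3 (b(w) = -((w² + w*w) + √(3 - 14))/3 = -((w² + w²) + √(-11))/3 = -(2*w² + I*√11)/3 = -2*w²/3 - I*√11/3)
g(r, Q) = 3 - I*√11/3 (g(r, Q) = 3 + (-⅔*0² - I*√11/3) = 3 + (-⅔*0 - I*√11/3) = 3 + (0 - I*√11/3) = 3 - I*√11/3)
1/(270993 + g(724, 5*16)) = 1/(270993 + (3 - I*√11/3)) = 1/(270996 - I*√11/3)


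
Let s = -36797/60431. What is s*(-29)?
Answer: 1067113/60431 ≈ 17.658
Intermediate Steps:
s = -36797/60431 (s = -36797*1/60431 = -36797/60431 ≈ -0.60891)
s*(-29) = -36797/60431*(-29) = 1067113/60431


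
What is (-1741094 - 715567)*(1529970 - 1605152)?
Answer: 184696687302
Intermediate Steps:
(-1741094 - 715567)*(1529970 - 1605152) = -2456661*(-75182) = 184696687302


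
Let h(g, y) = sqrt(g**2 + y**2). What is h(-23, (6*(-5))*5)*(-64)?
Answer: -64*sqrt(23029) ≈ -9712.2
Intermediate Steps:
h(-23, (6*(-5))*5)*(-64) = sqrt((-23)**2 + ((6*(-5))*5)**2)*(-64) = sqrt(529 + (-30*5)**2)*(-64) = sqrt(529 + (-150)**2)*(-64) = sqrt(529 + 22500)*(-64) = sqrt(23029)*(-64) = -64*sqrt(23029)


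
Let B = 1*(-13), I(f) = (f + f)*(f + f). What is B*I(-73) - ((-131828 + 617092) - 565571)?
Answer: -196801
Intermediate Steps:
I(f) = 4*f**2 (I(f) = (2*f)*(2*f) = 4*f**2)
B = -13
B*I(-73) - ((-131828 + 617092) - 565571) = -52*(-73)**2 - ((-131828 + 617092) - 565571) = -52*5329 - (485264 - 565571) = -13*21316 - 1*(-80307) = -277108 + 80307 = -196801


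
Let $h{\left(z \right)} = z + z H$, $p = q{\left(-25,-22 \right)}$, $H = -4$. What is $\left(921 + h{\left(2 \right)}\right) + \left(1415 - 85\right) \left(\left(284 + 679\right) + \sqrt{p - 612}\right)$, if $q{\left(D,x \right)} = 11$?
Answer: $1281705 + 1330 i \sqrt{601} \approx 1.2817 \cdot 10^{6} + 32605.0 i$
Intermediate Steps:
$p = 11$
$h{\left(z \right)} = - 3 z$ ($h{\left(z \right)} = z + z \left(-4\right) = z - 4 z = - 3 z$)
$\left(921 + h{\left(2 \right)}\right) + \left(1415 - 85\right) \left(\left(284 + 679\right) + \sqrt{p - 612}\right) = \left(921 - 6\right) + \left(1415 - 85\right) \left(\left(284 + 679\right) + \sqrt{11 - 612}\right) = \left(921 - 6\right) + 1330 \left(963 + \sqrt{-601}\right) = 915 + 1330 \left(963 + i \sqrt{601}\right) = 915 + \left(1280790 + 1330 i \sqrt{601}\right) = 1281705 + 1330 i \sqrt{601}$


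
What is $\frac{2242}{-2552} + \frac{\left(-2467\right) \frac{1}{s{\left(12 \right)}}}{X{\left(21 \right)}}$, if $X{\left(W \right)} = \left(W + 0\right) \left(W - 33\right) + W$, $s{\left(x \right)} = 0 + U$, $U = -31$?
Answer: $- \frac{1015943}{830676} \approx -1.223$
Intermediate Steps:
$s{\left(x \right)} = -31$ ($s{\left(x \right)} = 0 - 31 = -31$)
$X{\left(W \right)} = W + W \left(-33 + W\right)$ ($X{\left(W \right)} = W \left(-33 + W\right) + W = W + W \left(-33 + W\right)$)
$\frac{2242}{-2552} + \frac{\left(-2467\right) \frac{1}{s{\left(12 \right)}}}{X{\left(21 \right)}} = \frac{2242}{-2552} + \frac{\left(-2467\right) \frac{1}{-31}}{21 \left(-32 + 21\right)} = 2242 \left(- \frac{1}{2552}\right) + \frac{\left(-2467\right) \left(- \frac{1}{31}\right)}{21 \left(-11\right)} = - \frac{1121}{1276} + \frac{2467}{31 \left(-231\right)} = - \frac{1121}{1276} + \frac{2467}{31} \left(- \frac{1}{231}\right) = - \frac{1121}{1276} - \frac{2467}{7161} = - \frac{1015943}{830676}$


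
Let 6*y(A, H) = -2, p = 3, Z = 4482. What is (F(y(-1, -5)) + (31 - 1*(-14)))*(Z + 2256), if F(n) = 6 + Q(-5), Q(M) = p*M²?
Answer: 848988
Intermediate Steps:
y(A, H) = -⅓ (y(A, H) = (⅙)*(-2) = -⅓)
Q(M) = 3*M²
F(n) = 81 (F(n) = 6 + 3*(-5)² = 6 + 3*25 = 6 + 75 = 81)
(F(y(-1, -5)) + (31 - 1*(-14)))*(Z + 2256) = (81 + (31 - 1*(-14)))*(4482 + 2256) = (81 + (31 + 14))*6738 = (81 + 45)*6738 = 126*6738 = 848988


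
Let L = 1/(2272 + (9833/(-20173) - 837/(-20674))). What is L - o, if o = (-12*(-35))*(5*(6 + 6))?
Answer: -23873627749938998/947366197103 ≈ -25200.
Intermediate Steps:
L = 417056602/947366197103 (L = 1/(2272 + (9833*(-1/20173) - 837*(-1/20674))) = 1/(2272 + (-9833/20173 + 837/20674)) = 1/(2272 - 186402641/417056602) = 1/(947366197103/417056602) = 417056602/947366197103 ≈ 0.00044023)
o = 25200 (o = 420*(5*12) = 420*60 = 25200)
L - o = 417056602/947366197103 - 1*25200 = 417056602/947366197103 - 25200 = -23873627749938998/947366197103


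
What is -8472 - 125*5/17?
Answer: -144649/17 ≈ -8508.8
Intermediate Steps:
-8472 - 125*5/17 = -8472 - 625/17 = -144649/17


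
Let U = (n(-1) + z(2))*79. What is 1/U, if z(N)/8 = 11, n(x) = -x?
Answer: 1/7031 ≈ 0.00014223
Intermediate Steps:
z(N) = 88 (z(N) = 8*11 = 88)
U = 7031 (U = (-1*(-1) + 88)*79 = (1 + 88)*79 = 89*79 = 7031)
1/U = 1/7031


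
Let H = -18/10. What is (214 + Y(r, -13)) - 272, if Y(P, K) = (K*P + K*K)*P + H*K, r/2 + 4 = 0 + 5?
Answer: 1257/5 ≈ 251.40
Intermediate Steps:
r = 2 (r = -8 + 2*(0 + 5) = -8 + 2*5 = -8 + 10 = 2)
H = -9/5 (H = -18*1/10 = -9/5 ≈ -1.8000)
Y(P, K) = -9*K/5 + P*(K**2 + K*P) (Y(P, K) = (K*P + K*K)*P - 9*K/5 = (K*P + K**2)*P - 9*K/5 = (K**2 + K*P)*P - 9*K/5 = P*(K**2 + K*P) - 9*K/5 = -9*K/5 + P*(K**2 + K*P))
(214 + Y(r, -13)) - 272 = (214 + (1/5)*(-13)*(-9 + 5*2**2 + 5*(-13)*2)) - 272 = (214 + (1/5)*(-13)*(-9 + 5*4 - 130)) - 272 = (214 + (1/5)*(-13)*(-9 + 20 - 130)) - 272 = (214 + (1/5)*(-13)*(-119)) - 272 = (214 + 1547/5) - 272 = 2617/5 - 272 = 1257/5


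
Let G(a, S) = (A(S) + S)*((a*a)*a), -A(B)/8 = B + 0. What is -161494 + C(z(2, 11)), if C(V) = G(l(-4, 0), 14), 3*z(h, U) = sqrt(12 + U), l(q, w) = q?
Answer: -155222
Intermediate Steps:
A(B) = -8*B (A(B) = -8*(B + 0) = -8*B)
z(h, U) = sqrt(12 + U)/3
G(a, S) = -7*S*a**3 (G(a, S) = (-8*S + S)*((a*a)*a) = (-7*S)*(a**2*a) = (-7*S)*a**3 = -7*S*a**3)
C(V) = 6272 (C(V) = -7*14*(-4)**3 = -7*14*(-64) = 6272)
-161494 + C(z(2, 11)) = -161494 + 6272 = -155222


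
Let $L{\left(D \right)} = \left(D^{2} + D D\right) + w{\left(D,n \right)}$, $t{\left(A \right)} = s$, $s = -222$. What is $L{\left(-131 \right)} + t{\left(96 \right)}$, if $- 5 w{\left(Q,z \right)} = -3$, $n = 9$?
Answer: $\frac{170503}{5} \approx 34101.0$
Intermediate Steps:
$t{\left(A \right)} = -222$
$w{\left(Q,z \right)} = \frac{3}{5}$ ($w{\left(Q,z \right)} = \left(- \frac{1}{5}\right) \left(-3\right) = \frac{3}{5}$)
$L{\left(D \right)} = \frac{3}{5} + 2 D^{2}$ ($L{\left(D \right)} = \left(D^{2} + D D\right) + \frac{3}{5} = \left(D^{2} + D^{2}\right) + \frac{3}{5} = 2 D^{2} + \frac{3}{5} = \frac{3}{5} + 2 D^{2}$)
$L{\left(-131 \right)} + t{\left(96 \right)} = \left(\frac{3}{5} + 2 \left(-131\right)^{2}\right) - 222 = \left(\frac{3}{5} + 2 \cdot 17161\right) - 222 = \left(\frac{3}{5} + 34322\right) - 222 = \frac{171613}{5} - 222 = \frac{170503}{5}$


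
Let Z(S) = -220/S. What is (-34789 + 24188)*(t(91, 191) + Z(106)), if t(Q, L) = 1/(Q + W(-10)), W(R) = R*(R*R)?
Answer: 1060555843/48177 ≈ 22014.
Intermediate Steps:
W(R) = R³ (W(R) = R*R² = R³)
t(Q, L) = 1/(-1000 + Q) (t(Q, L) = 1/(Q + (-10)³) = 1/(Q - 1000) = 1/(-1000 + Q))
(-34789 + 24188)*(t(91, 191) + Z(106)) = (-34789 + 24188)*(1/(-1000 + 91) - 220/106) = -10601*(1/(-909) - 220*1/106) = -10601*(-1/909 - 110/53) = -10601*(-100043/48177) = 1060555843/48177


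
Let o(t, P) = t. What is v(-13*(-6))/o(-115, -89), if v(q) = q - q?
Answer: 0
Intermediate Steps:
v(q) = 0
v(-13*(-6))/o(-115, -89) = 0/(-115) = 0*(-1/115) = 0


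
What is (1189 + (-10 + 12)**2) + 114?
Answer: 1307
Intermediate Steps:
(1189 + (-10 + 12)**2) + 114 = (1189 + 2**2) + 114 = (1189 + 4) + 114 = 1193 + 114 = 1307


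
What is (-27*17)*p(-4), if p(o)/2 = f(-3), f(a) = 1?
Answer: -918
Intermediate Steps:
p(o) = 2 (p(o) = 2*1 = 2)
(-27*17)*p(-4) = -27*17*2 = -459*2 = -918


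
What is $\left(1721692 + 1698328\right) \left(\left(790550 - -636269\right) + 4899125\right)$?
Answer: $21634854998880$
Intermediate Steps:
$\left(1721692 + 1698328\right) \left(\left(790550 - -636269\right) + 4899125\right) = 3420020 \left(\left(790550 + 636269\right) + 4899125\right) = 3420020 \left(1426819 + 4899125\right) = 3420020 \cdot 6325944 = 21634854998880$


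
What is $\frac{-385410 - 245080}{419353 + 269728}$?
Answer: $- \frac{630490}{689081} \approx -0.91497$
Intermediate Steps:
$\frac{-385410 - 245080}{419353 + 269728} = - \frac{630490}{689081}$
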